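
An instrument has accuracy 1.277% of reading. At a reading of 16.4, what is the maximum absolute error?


Absolute error = (accuracy% / 100) * reading.
Error = (1.277 / 100) * 16.4
Error = 0.01277 * 16.4
Error = 0.2094

0.2094


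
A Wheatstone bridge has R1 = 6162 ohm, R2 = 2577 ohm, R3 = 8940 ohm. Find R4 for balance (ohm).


At balance: R1*R4 = R2*R3, so R4 = R2*R3/R1.
R4 = 2577 * 8940 / 6162
R4 = 23038380 / 6162
R4 = 3738.78 ohm

3738.78 ohm


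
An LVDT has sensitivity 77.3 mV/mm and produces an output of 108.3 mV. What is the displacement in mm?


Displacement = Vout / sensitivity.
d = 108.3 / 77.3
d = 1.401 mm

1.401 mm


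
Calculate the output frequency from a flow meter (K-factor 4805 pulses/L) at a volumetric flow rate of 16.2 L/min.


Frequency = K * Q / 60 (converting L/min to L/s).
f = 4805 * 16.2 / 60
f = 77841.0 / 60
f = 1297.35 Hz

1297.35 Hz


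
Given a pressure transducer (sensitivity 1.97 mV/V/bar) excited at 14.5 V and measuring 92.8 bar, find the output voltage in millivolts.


Output = sensitivity * Vex * P.
Vout = 1.97 * 14.5 * 92.8
Vout = 28.565 * 92.8
Vout = 2650.83 mV

2650.83 mV


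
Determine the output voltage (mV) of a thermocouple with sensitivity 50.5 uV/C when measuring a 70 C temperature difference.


The thermocouple output V = sensitivity * dT.
V = 50.5 uV/C * 70 C
V = 3535.0 uV
V = 3.535 mV

3.535 mV


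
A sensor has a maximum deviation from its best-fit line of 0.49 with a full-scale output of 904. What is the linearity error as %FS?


Linearity error = (max deviation / full scale) * 100%.
Linearity = (0.49 / 904) * 100
Linearity = 0.054 %FS

0.054 %FS


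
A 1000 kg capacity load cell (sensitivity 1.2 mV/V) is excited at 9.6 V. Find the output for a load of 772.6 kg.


Vout = rated_output * Vex * (load / capacity).
Vout = 1.2 * 9.6 * (772.6 / 1000)
Vout = 1.2 * 9.6 * 0.7726
Vout = 8.9 mV

8.9 mV


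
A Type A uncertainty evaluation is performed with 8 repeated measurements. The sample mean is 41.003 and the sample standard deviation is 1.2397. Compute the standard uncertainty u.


The standard uncertainty for Type A evaluation is u = s / sqrt(n).
u = 1.2397 / sqrt(8)
u = 1.2397 / 2.8284
u = 0.4383

0.4383


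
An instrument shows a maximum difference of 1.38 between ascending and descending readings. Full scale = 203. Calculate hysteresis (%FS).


Hysteresis = (max difference / full scale) * 100%.
H = (1.38 / 203) * 100
H = 0.68 %FS

0.68 %FS


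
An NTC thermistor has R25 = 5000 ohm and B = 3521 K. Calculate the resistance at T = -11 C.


NTC thermistor equation: Rt = R25 * exp(B * (1/T - 1/T25)).
T in Kelvin: 262.15 K, T25 = 298.15 K
1/T - 1/T25 = 1/262.15 - 1/298.15 = 0.00046059
B * (1/T - 1/T25) = 3521 * 0.00046059 = 1.6217
Rt = 5000 * exp(1.6217) = 25309.7 ohm

25309.7 ohm


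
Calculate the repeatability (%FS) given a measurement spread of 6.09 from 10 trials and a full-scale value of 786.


Repeatability = (spread / full scale) * 100%.
R = (6.09 / 786) * 100
R = 0.775 %FS

0.775 %FS


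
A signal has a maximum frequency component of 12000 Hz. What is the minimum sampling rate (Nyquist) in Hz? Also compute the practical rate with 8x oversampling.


By Nyquist theorem, fs_min = 2 * fmax.
fs_min = 2 * 12000 = 24000 Hz
Practical rate = 8 * fs_min = 8 * 24000 = 192000 Hz

fs_min = 24000 Hz, fs_practical = 192000 Hz


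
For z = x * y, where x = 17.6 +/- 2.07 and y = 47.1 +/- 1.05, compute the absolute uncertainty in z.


For a product z = x*y, the relative uncertainty is:
uz/z = sqrt((ux/x)^2 + (uy/y)^2)
Relative uncertainties: ux/x = 2.07/17.6 = 0.117614
uy/y = 1.05/47.1 = 0.022293
z = 17.6 * 47.1 = 829.0
uz = 829.0 * sqrt(0.117614^2 + 0.022293^2) = 99.233

99.233


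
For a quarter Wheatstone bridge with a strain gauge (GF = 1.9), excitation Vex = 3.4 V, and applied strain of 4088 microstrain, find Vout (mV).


Quarter bridge output: Vout = (GF * epsilon * Vex) / 4.
Vout = (1.9 * 4088e-6 * 3.4) / 4
Vout = 0.02640848 / 4 V
Vout = 0.00660212 V = 6.6021 mV

6.6021 mV


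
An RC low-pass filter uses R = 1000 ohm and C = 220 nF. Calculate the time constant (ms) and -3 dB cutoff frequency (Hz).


Time constant: tau = R * C.
tau = 1000 * 2.20e-07 = 0.00022 s
tau = 0.22 ms
Cutoff frequency: fc = 1 / (2*pi*R*C).
fc = 1 / (2*pi*0.00022) = 723.43 Hz

tau = 0.22 ms, fc = 723.43 Hz


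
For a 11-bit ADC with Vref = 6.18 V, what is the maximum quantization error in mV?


The maximum quantization error is +/- LSB/2.
LSB = Vref / 2^n = 6.18 / 2048 = 0.00301758 V
Max error = LSB / 2 = 0.00301758 / 2 = 0.00150879 V
Max error = 1.5088 mV

1.5088 mV


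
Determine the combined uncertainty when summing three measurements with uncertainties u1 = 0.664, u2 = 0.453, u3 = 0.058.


For a sum of independent quantities, uc = sqrt(u1^2 + u2^2 + u3^2).
uc = sqrt(0.664^2 + 0.453^2 + 0.058^2)
uc = sqrt(0.440896 + 0.205209 + 0.003364)
uc = 0.8059

0.8059


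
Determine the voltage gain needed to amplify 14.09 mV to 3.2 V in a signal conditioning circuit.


Gain = Vout / Vin (converting to same units).
G = 3.2 V / 14.09 mV
G = 3200.0 mV / 14.09 mV
G = 227.11

227.11


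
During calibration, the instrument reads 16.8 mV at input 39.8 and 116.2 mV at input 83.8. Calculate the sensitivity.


Sensitivity = (y2 - y1) / (x2 - x1).
S = (116.2 - 16.8) / (83.8 - 39.8)
S = 99.4 / 44.0
S = 2.2591 mV/unit

2.2591 mV/unit


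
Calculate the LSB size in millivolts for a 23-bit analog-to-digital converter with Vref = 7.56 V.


The resolution (LSB) of an ADC is Vref / 2^n.
LSB = 7.56 / 2^23
LSB = 7.56 / 8388608
LSB = 9e-07 V = 0.00090122 mV

0.00090122 mV


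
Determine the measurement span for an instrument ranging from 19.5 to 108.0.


Span = upper range - lower range.
Span = 108.0 - (19.5)
Span = 88.5

88.5


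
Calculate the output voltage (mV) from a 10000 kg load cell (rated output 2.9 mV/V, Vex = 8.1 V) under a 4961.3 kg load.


Vout = rated_output * Vex * (load / capacity).
Vout = 2.9 * 8.1 * (4961.3 / 10000)
Vout = 2.9 * 8.1 * 0.49613
Vout = 11.654 mV

11.654 mV


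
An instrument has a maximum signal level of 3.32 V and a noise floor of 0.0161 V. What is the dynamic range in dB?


Dynamic range = 20 * log10(Vmax / Vnoise).
DR = 20 * log10(3.32 / 0.0161)
DR = 20 * log10(206.21)
DR = 46.29 dB

46.29 dB


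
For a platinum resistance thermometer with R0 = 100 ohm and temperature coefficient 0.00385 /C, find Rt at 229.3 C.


The RTD equation: Rt = R0 * (1 + alpha * T).
Rt = 100 * (1 + 0.00385 * 229.3)
Rt = 100 * (1 + 0.882805)
Rt = 100 * 1.882805
Rt = 188.281 ohm

188.281 ohm


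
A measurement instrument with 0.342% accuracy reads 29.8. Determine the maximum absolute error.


Absolute error = (accuracy% / 100) * reading.
Error = (0.342 / 100) * 29.8
Error = 0.00342 * 29.8
Error = 0.1019

0.1019


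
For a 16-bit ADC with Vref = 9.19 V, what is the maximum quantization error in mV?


The maximum quantization error is +/- LSB/2.
LSB = Vref / 2^n = 9.19 / 65536 = 0.00014023 V
Max error = LSB / 2 = 0.00014023 / 2 = 7.011e-05 V
Max error = 0.0701 mV

0.0701 mV


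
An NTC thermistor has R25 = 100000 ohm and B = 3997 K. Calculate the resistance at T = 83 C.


NTC thermistor equation: Rt = R25 * exp(B * (1/T - 1/T25)).
T in Kelvin: 356.15 K, T25 = 298.15 K
1/T - 1/T25 = 1/356.15 - 1/298.15 = -0.00054621
B * (1/T - 1/T25) = 3997 * -0.00054621 = -2.1832
Rt = 100000 * exp(-2.1832) = 11268.0 ohm

11268.0 ohm


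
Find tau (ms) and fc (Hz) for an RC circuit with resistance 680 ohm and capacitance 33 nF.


Time constant: tau = R * C.
tau = 680 * 3.30e-08 = 2.244e-05 s
tau = 0.0224 ms
Cutoff frequency: fc = 1 / (2*pi*R*C).
fc = 1 / (2*pi*2.244e-05) = 7092.47 Hz

tau = 0.0224 ms, fc = 7092.47 Hz


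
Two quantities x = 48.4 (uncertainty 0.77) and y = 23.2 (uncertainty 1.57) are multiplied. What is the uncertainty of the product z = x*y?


For a product z = x*y, the relative uncertainty is:
uz/z = sqrt((ux/x)^2 + (uy/y)^2)
Relative uncertainties: ux/x = 0.77/48.4 = 0.015909
uy/y = 1.57/23.2 = 0.067672
z = 48.4 * 23.2 = 1122.9
uz = 1122.9 * sqrt(0.015909^2 + 0.067672^2) = 78.06

78.06


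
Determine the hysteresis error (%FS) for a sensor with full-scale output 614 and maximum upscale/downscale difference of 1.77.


Hysteresis = (max difference / full scale) * 100%.
H = (1.77 / 614) * 100
H = 0.288 %FS

0.288 %FS


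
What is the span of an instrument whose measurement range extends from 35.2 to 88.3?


Span = upper range - lower range.
Span = 88.3 - (35.2)
Span = 53.1

53.1


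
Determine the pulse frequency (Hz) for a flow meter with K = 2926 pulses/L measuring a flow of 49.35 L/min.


Frequency = K * Q / 60 (converting L/min to L/s).
f = 2926 * 49.35 / 60
f = 144398.1 / 60
f = 2406.64 Hz

2406.64 Hz


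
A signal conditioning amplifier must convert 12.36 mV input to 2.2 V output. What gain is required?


Gain = Vout / Vin (converting to same units).
G = 2.2 V / 12.36 mV
G = 2200.0 mV / 12.36 mV
G = 177.99

177.99


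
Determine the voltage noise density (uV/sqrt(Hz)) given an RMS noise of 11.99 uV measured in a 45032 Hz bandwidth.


Noise spectral density = Vrms / sqrt(BW).
NSD = 11.99 / sqrt(45032)
NSD = 11.99 / 212.2074
NSD = 0.0565 uV/sqrt(Hz)

0.0565 uV/sqrt(Hz)


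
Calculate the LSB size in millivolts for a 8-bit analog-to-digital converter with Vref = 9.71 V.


The resolution (LSB) of an ADC is Vref / 2^n.
LSB = 9.71 / 2^8
LSB = 9.71 / 256
LSB = 0.03792969 V = 37.9296875 mV

37.9296875 mV


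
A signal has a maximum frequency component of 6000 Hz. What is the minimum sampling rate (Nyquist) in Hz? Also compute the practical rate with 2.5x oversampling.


By Nyquist theorem, fs_min = 2 * fmax.
fs_min = 2 * 6000 = 12000 Hz
Practical rate = 2.5 * fs_min = 2.5 * 12000 = 30000 Hz

fs_min = 12000 Hz, fs_practical = 30000 Hz


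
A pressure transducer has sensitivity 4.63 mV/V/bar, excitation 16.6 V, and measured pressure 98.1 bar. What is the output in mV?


Output = sensitivity * Vex * P.
Vout = 4.63 * 16.6 * 98.1
Vout = 76.858 * 98.1
Vout = 7539.77 mV

7539.77 mV


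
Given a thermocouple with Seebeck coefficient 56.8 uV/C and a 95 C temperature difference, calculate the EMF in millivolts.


The thermocouple output V = sensitivity * dT.
V = 56.8 uV/C * 95 C
V = 5396.0 uV
V = 5.396 mV

5.396 mV


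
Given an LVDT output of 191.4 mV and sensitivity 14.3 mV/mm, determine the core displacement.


Displacement = Vout / sensitivity.
d = 191.4 / 14.3
d = 13.385 mm

13.385 mm


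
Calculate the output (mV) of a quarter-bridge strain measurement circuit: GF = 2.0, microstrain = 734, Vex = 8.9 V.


Quarter bridge output: Vout = (GF * epsilon * Vex) / 4.
Vout = (2.0 * 734e-6 * 8.9) / 4
Vout = 0.0130652 / 4 V
Vout = 0.0032663 V = 3.2663 mV

3.2663 mV


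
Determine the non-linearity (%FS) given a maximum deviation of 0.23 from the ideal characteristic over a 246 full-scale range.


Linearity error = (max deviation / full scale) * 100%.
Linearity = (0.23 / 246) * 100
Linearity = 0.093 %FS

0.093 %FS


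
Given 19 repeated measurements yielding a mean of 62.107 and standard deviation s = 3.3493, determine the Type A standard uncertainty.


The standard uncertainty for Type A evaluation is u = s / sqrt(n).
u = 3.3493 / sqrt(19)
u = 3.3493 / 4.3589
u = 0.7684

0.7684


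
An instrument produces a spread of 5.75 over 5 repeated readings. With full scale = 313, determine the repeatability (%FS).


Repeatability = (spread / full scale) * 100%.
R = (5.75 / 313) * 100
R = 1.837 %FS

1.837 %FS


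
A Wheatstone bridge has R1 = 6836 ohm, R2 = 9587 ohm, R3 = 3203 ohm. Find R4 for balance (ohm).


At balance: R1*R4 = R2*R3, so R4 = R2*R3/R1.
R4 = 9587 * 3203 / 6836
R4 = 30707161 / 6836
R4 = 4491.98 ohm

4491.98 ohm


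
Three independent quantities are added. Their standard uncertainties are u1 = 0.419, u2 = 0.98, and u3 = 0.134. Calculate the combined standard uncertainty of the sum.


For a sum of independent quantities, uc = sqrt(u1^2 + u2^2 + u3^2).
uc = sqrt(0.419^2 + 0.98^2 + 0.134^2)
uc = sqrt(0.175561 + 0.9604 + 0.017956)
uc = 1.0742

1.0742


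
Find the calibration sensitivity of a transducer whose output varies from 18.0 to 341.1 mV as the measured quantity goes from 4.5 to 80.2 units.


Sensitivity = (y2 - y1) / (x2 - x1).
S = (341.1 - 18.0) / (80.2 - 4.5)
S = 323.1 / 75.7
S = 4.2682 mV/unit

4.2682 mV/unit


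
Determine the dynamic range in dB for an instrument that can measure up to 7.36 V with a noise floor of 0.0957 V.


Dynamic range = 20 * log10(Vmax / Vnoise).
DR = 20 * log10(7.36 / 0.0957)
DR = 20 * log10(76.91)
DR = 37.72 dB

37.72 dB


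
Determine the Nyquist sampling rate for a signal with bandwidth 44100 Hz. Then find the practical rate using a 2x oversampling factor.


By Nyquist theorem, fs_min = 2 * fmax.
fs_min = 2 * 44100 = 88200 Hz
Practical rate = 2 * fs_min = 2 * 88200 = 176400 Hz

fs_min = 88200 Hz, fs_practical = 176400 Hz


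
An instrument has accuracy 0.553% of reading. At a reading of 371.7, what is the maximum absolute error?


Absolute error = (accuracy% / 100) * reading.
Error = (0.553 / 100) * 371.7
Error = 0.00553 * 371.7
Error = 2.0555

2.0555


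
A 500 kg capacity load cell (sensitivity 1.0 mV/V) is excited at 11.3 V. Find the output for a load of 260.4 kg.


Vout = rated_output * Vex * (load / capacity).
Vout = 1.0 * 11.3 * (260.4 / 500)
Vout = 1.0 * 11.3 * 0.5208
Vout = 5.885 mV

5.885 mV


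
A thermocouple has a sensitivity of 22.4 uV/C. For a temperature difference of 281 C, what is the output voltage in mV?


The thermocouple output V = sensitivity * dT.
V = 22.4 uV/C * 281 C
V = 6294.4 uV
V = 6.294 mV

6.294 mV


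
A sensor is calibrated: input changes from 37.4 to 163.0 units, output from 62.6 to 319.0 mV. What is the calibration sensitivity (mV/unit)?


Sensitivity = (y2 - y1) / (x2 - x1).
S = (319.0 - 62.6) / (163.0 - 37.4)
S = 256.4 / 125.6
S = 2.0414 mV/unit

2.0414 mV/unit


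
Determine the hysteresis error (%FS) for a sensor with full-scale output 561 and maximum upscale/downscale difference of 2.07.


Hysteresis = (max difference / full scale) * 100%.
H = (2.07 / 561) * 100
H = 0.369 %FS

0.369 %FS


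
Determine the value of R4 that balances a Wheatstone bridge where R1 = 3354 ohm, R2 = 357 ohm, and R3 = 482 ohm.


At balance: R1*R4 = R2*R3, so R4 = R2*R3/R1.
R4 = 357 * 482 / 3354
R4 = 172074 / 3354
R4 = 51.3 ohm

51.3 ohm


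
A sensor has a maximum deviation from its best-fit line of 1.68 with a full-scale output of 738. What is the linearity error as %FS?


Linearity error = (max deviation / full scale) * 100%.
Linearity = (1.68 / 738) * 100
Linearity = 0.228 %FS

0.228 %FS


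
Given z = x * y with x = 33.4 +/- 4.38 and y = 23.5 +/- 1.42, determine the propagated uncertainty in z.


For a product z = x*y, the relative uncertainty is:
uz/z = sqrt((ux/x)^2 + (uy/y)^2)
Relative uncertainties: ux/x = 4.38/33.4 = 0.131138
uy/y = 1.42/23.5 = 0.060426
z = 33.4 * 23.5 = 784.9
uz = 784.9 * sqrt(0.131138^2 + 0.060426^2) = 113.331

113.331


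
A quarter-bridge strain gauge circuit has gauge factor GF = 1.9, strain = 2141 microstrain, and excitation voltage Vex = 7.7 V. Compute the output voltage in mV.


Quarter bridge output: Vout = (GF * epsilon * Vex) / 4.
Vout = (1.9 * 2141e-6 * 7.7) / 4
Vout = 0.03132283 / 4 V
Vout = 0.00783071 V = 7.8307 mV

7.8307 mV


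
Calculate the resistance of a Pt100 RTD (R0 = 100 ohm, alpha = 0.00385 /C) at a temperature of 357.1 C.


The RTD equation: Rt = R0 * (1 + alpha * T).
Rt = 100 * (1 + 0.00385 * 357.1)
Rt = 100 * (1 + 1.374835)
Rt = 100 * 2.374835
Rt = 237.483 ohm

237.483 ohm


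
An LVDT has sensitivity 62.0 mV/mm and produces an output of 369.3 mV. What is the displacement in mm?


Displacement = Vout / sensitivity.
d = 369.3 / 62.0
d = 5.956 mm

5.956 mm


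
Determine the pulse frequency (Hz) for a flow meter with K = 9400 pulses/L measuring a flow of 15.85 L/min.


Frequency = K * Q / 60 (converting L/min to L/s).
f = 9400 * 15.85 / 60
f = 148990.0 / 60
f = 2483.17 Hz

2483.17 Hz


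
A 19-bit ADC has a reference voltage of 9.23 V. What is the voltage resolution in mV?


The resolution (LSB) of an ADC is Vref / 2^n.
LSB = 9.23 / 2^19
LSB = 9.23 / 524288
LSB = 1.76e-05 V = 0.01760483 mV

0.01760483 mV


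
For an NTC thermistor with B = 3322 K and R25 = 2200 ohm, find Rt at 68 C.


NTC thermistor equation: Rt = R25 * exp(B * (1/T - 1/T25)).
T in Kelvin: 341.15 K, T25 = 298.15 K
1/T - 1/T25 = 1/341.15 - 1/298.15 = -0.00042275
B * (1/T - 1/T25) = 3322 * -0.00042275 = -1.4044
Rt = 2200 * exp(-1.4044) = 540.1 ohm

540.1 ohm


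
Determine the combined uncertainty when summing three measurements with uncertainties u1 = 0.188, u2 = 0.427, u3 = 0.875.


For a sum of independent quantities, uc = sqrt(u1^2 + u2^2 + u3^2).
uc = sqrt(0.188^2 + 0.427^2 + 0.875^2)
uc = sqrt(0.035344 + 0.182329 + 0.765625)
uc = 0.9916

0.9916


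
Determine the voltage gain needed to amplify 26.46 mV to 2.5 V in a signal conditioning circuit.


Gain = Vout / Vin (converting to same units).
G = 2.5 V / 26.46 mV
G = 2500.0 mV / 26.46 mV
G = 94.48

94.48


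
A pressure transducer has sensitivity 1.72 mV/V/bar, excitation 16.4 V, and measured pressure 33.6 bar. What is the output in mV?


Output = sensitivity * Vex * P.
Vout = 1.72 * 16.4 * 33.6
Vout = 28.208 * 33.6
Vout = 947.79 mV

947.79 mV


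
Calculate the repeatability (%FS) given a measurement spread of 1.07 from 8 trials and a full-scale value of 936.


Repeatability = (spread / full scale) * 100%.
R = (1.07 / 936) * 100
R = 0.114 %FS

0.114 %FS


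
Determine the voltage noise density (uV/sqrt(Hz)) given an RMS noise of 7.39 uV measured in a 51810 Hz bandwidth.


Noise spectral density = Vrms / sqrt(BW).
NSD = 7.39 / sqrt(51810)
NSD = 7.39 / 227.6181
NSD = 0.0325 uV/sqrt(Hz)

0.0325 uV/sqrt(Hz)


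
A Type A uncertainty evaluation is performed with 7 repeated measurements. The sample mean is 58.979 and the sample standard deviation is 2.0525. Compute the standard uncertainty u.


The standard uncertainty for Type A evaluation is u = s / sqrt(n).
u = 2.0525 / sqrt(7)
u = 2.0525 / 2.6458
u = 0.7758

0.7758


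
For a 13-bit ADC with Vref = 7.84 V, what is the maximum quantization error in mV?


The maximum quantization error is +/- LSB/2.
LSB = Vref / 2^n = 7.84 / 8192 = 0.00095703 V
Max error = LSB / 2 = 0.00095703 / 2 = 0.00047852 V
Max error = 0.4785 mV

0.4785 mV


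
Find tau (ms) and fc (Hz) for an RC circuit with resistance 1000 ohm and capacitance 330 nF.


Time constant: tau = R * C.
tau = 1000 * 3.30e-07 = 0.00033 s
tau = 0.33 ms
Cutoff frequency: fc = 1 / (2*pi*R*C).
fc = 1 / (2*pi*0.00033) = 482.29 Hz

tau = 0.33 ms, fc = 482.29 Hz


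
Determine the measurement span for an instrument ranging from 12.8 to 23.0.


Span = upper range - lower range.
Span = 23.0 - (12.8)
Span = 10.2

10.2


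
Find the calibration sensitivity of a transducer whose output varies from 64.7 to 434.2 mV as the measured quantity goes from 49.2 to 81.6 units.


Sensitivity = (y2 - y1) / (x2 - x1).
S = (434.2 - 64.7) / (81.6 - 49.2)
S = 369.5 / 32.4
S = 11.4043 mV/unit

11.4043 mV/unit


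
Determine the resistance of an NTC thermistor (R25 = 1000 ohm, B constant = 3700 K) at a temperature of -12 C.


NTC thermistor equation: Rt = R25 * exp(B * (1/T - 1/T25)).
T in Kelvin: 261.15 K, T25 = 298.15 K
1/T - 1/T25 = 1/261.15 - 1/298.15 = 0.0004752
B * (1/T - 1/T25) = 3700 * 0.0004752 = 1.7582
Rt = 1000 * exp(1.7582) = 5802.2 ohm

5802.2 ohm


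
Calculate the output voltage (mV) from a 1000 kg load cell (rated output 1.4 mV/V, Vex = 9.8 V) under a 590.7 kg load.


Vout = rated_output * Vex * (load / capacity).
Vout = 1.4 * 9.8 * (590.7 / 1000)
Vout = 1.4 * 9.8 * 0.5907
Vout = 8.104 mV

8.104 mV


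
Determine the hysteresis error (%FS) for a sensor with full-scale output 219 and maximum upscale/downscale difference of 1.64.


Hysteresis = (max difference / full scale) * 100%.
H = (1.64 / 219) * 100
H = 0.749 %FS

0.749 %FS


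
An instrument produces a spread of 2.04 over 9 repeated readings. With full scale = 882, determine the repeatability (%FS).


Repeatability = (spread / full scale) * 100%.
R = (2.04 / 882) * 100
R = 0.231 %FS

0.231 %FS


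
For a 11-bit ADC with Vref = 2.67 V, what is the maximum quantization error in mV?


The maximum quantization error is +/- LSB/2.
LSB = Vref / 2^n = 2.67 / 2048 = 0.00130371 V
Max error = LSB / 2 = 0.00130371 / 2 = 0.00065186 V
Max error = 0.6519 mV

0.6519 mV


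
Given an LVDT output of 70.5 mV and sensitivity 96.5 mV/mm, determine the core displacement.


Displacement = Vout / sensitivity.
d = 70.5 / 96.5
d = 0.731 mm

0.731 mm


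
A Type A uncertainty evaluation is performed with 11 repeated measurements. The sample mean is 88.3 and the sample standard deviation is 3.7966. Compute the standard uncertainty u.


The standard uncertainty for Type A evaluation is u = s / sqrt(n).
u = 3.7966 / sqrt(11)
u = 3.7966 / 3.3166
u = 1.1447

1.1447


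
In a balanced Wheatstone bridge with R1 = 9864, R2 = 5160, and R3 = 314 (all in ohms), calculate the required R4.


At balance: R1*R4 = R2*R3, so R4 = R2*R3/R1.
R4 = 5160 * 314 / 9864
R4 = 1620240 / 9864
R4 = 164.26 ohm

164.26 ohm


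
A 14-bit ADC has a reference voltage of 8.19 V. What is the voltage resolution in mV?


The resolution (LSB) of an ADC is Vref / 2^n.
LSB = 8.19 / 2^14
LSB = 8.19 / 16384
LSB = 0.00049988 V = 0.49987793 mV

0.49987793 mV


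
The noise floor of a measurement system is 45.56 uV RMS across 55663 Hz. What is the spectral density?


Noise spectral density = Vrms / sqrt(BW).
NSD = 45.56 / sqrt(55663)
NSD = 45.56 / 235.9301
NSD = 0.1931 uV/sqrt(Hz)

0.1931 uV/sqrt(Hz)


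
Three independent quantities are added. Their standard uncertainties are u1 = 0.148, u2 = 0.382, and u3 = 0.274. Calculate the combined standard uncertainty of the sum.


For a sum of independent quantities, uc = sqrt(u1^2 + u2^2 + u3^2).
uc = sqrt(0.148^2 + 0.382^2 + 0.274^2)
uc = sqrt(0.021904 + 0.145924 + 0.075076)
uc = 0.4929

0.4929


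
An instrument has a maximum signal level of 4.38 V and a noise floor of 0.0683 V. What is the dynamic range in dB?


Dynamic range = 20 * log10(Vmax / Vnoise).
DR = 20 * log10(4.38 / 0.0683)
DR = 20 * log10(64.13)
DR = 36.14 dB

36.14 dB


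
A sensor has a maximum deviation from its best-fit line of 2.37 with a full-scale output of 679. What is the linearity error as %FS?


Linearity error = (max deviation / full scale) * 100%.
Linearity = (2.37 / 679) * 100
Linearity = 0.349 %FS

0.349 %FS


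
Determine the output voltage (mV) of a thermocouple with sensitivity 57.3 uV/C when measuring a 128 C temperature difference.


The thermocouple output V = sensitivity * dT.
V = 57.3 uV/C * 128 C
V = 7334.4 uV
V = 7.334 mV

7.334 mV


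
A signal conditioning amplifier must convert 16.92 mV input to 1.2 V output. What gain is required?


Gain = Vout / Vin (converting to same units).
G = 1.2 V / 16.92 mV
G = 1200.0 mV / 16.92 mV
G = 70.92

70.92


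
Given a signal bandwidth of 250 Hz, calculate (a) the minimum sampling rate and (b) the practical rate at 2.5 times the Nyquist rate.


By Nyquist theorem, fs_min = 2 * fmax.
fs_min = 2 * 250 = 500 Hz
Practical rate = 2.5 * fs_min = 2.5 * 500 = 1250 Hz

fs_min = 500 Hz, fs_practical = 1250 Hz


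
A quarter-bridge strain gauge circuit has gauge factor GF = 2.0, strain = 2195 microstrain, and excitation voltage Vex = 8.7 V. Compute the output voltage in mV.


Quarter bridge output: Vout = (GF * epsilon * Vex) / 4.
Vout = (2.0 * 2195e-6 * 8.7) / 4
Vout = 0.038193 / 4 V
Vout = 0.00954825 V = 9.5482 mV

9.5482 mV


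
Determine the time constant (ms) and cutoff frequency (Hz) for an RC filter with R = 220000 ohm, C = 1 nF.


Time constant: tau = R * C.
tau = 220000 * 1.00e-09 = 0.00022 s
tau = 0.22 ms
Cutoff frequency: fc = 1 / (2*pi*R*C).
fc = 1 / (2*pi*0.00022) = 723.43 Hz

tau = 0.22 ms, fc = 723.43 Hz


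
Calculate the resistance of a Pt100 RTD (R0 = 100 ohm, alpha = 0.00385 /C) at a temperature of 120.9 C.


The RTD equation: Rt = R0 * (1 + alpha * T).
Rt = 100 * (1 + 0.00385 * 120.9)
Rt = 100 * (1 + 0.465465)
Rt = 100 * 1.465465
Rt = 146.547 ohm

146.547 ohm


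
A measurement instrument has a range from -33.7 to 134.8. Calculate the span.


Span = upper range - lower range.
Span = 134.8 - (-33.7)
Span = 168.5

168.5


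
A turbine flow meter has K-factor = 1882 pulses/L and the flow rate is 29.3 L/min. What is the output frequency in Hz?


Frequency = K * Q / 60 (converting L/min to L/s).
f = 1882 * 29.3 / 60
f = 55142.6 / 60
f = 919.04 Hz

919.04 Hz


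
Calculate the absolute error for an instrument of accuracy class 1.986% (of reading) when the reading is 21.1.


Absolute error = (accuracy% / 100) * reading.
Error = (1.986 / 100) * 21.1
Error = 0.01986 * 21.1
Error = 0.419

0.419


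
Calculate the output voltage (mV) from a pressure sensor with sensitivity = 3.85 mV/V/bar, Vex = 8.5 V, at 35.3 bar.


Output = sensitivity * Vex * P.
Vout = 3.85 * 8.5 * 35.3
Vout = 32.725 * 35.3
Vout = 1155.19 mV

1155.19 mV


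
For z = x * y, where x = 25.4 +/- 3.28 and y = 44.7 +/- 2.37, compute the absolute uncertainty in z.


For a product z = x*y, the relative uncertainty is:
uz/z = sqrt((ux/x)^2 + (uy/y)^2)
Relative uncertainties: ux/x = 3.28/25.4 = 0.129134
uy/y = 2.37/44.7 = 0.05302
z = 25.4 * 44.7 = 1135.4
uz = 1135.4 * sqrt(0.129134^2 + 0.05302^2) = 158.493

158.493


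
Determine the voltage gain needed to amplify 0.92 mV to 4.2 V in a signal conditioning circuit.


Gain = Vout / Vin (converting to same units).
G = 4.2 V / 0.92 mV
G = 4200.0 mV / 0.92 mV
G = 4565.22

4565.22


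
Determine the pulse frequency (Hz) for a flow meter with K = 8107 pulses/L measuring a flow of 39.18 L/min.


Frequency = K * Q / 60 (converting L/min to L/s).
f = 8107 * 39.18 / 60
f = 317632.26 / 60
f = 5293.87 Hz

5293.87 Hz


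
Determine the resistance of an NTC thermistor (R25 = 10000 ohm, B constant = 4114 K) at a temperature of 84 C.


NTC thermistor equation: Rt = R25 * exp(B * (1/T - 1/T25)).
T in Kelvin: 357.15 K, T25 = 298.15 K
1/T - 1/T25 = 1/357.15 - 1/298.15 = -0.00055407
B * (1/T - 1/T25) = 4114 * -0.00055407 = -2.2795
Rt = 10000 * exp(-2.2795) = 1023.4 ohm

1023.4 ohm


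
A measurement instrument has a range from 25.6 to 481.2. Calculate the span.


Span = upper range - lower range.
Span = 481.2 - (25.6)
Span = 455.6

455.6


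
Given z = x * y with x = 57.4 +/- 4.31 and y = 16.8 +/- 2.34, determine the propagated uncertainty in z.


For a product z = x*y, the relative uncertainty is:
uz/z = sqrt((ux/x)^2 + (uy/y)^2)
Relative uncertainties: ux/x = 4.31/57.4 = 0.075087
uy/y = 2.34/16.8 = 0.139286
z = 57.4 * 16.8 = 964.3
uz = 964.3 * sqrt(0.075087^2 + 0.139286^2) = 152.59

152.59


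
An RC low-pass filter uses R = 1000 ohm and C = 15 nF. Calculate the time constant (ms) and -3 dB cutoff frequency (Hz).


Time constant: tau = R * C.
tau = 1000 * 1.50e-08 = 1.5e-05 s
tau = 0.015 ms
Cutoff frequency: fc = 1 / (2*pi*R*C).
fc = 1 / (2*pi*1.5e-05) = 10610.33 Hz

tau = 0.015 ms, fc = 10610.33 Hz


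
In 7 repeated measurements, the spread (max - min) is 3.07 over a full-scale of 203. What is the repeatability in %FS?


Repeatability = (spread / full scale) * 100%.
R = (3.07 / 203) * 100
R = 1.512 %FS

1.512 %FS


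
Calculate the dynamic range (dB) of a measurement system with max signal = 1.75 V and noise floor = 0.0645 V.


Dynamic range = 20 * log10(Vmax / Vnoise).
DR = 20 * log10(1.75 / 0.0645)
DR = 20 * log10(27.13)
DR = 28.67 dB

28.67 dB


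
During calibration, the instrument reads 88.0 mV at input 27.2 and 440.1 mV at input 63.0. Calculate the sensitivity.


Sensitivity = (y2 - y1) / (x2 - x1).
S = (440.1 - 88.0) / (63.0 - 27.2)
S = 352.1 / 35.8
S = 9.8352 mV/unit

9.8352 mV/unit


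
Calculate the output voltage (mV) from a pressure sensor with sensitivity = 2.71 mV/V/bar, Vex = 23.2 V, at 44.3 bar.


Output = sensitivity * Vex * P.
Vout = 2.71 * 23.2 * 44.3
Vout = 62.872 * 44.3
Vout = 2785.23 mV

2785.23 mV


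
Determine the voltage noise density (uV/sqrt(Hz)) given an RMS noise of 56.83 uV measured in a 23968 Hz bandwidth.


Noise spectral density = Vrms / sqrt(BW).
NSD = 56.83 / sqrt(23968)
NSD = 56.83 / 154.816
NSD = 0.3671 uV/sqrt(Hz)

0.3671 uV/sqrt(Hz)


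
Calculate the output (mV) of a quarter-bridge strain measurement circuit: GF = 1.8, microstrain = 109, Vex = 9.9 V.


Quarter bridge output: Vout = (GF * epsilon * Vex) / 4.
Vout = (1.8 * 109e-6 * 9.9) / 4
Vout = 0.00194238 / 4 V
Vout = 0.0004856 V = 0.4856 mV

0.4856 mV


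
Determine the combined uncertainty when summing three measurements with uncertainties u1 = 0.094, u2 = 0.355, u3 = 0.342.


For a sum of independent quantities, uc = sqrt(u1^2 + u2^2 + u3^2).
uc = sqrt(0.094^2 + 0.355^2 + 0.342^2)
uc = sqrt(0.008836 + 0.126025 + 0.116964)
uc = 0.5018

0.5018


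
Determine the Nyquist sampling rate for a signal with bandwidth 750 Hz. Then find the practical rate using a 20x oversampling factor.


By Nyquist theorem, fs_min = 2 * fmax.
fs_min = 2 * 750 = 1500 Hz
Practical rate = 20 * fs_min = 20 * 1500 = 30000 Hz

fs_min = 1500 Hz, fs_practical = 30000 Hz


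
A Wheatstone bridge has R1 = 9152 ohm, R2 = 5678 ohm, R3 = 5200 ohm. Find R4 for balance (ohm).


At balance: R1*R4 = R2*R3, so R4 = R2*R3/R1.
R4 = 5678 * 5200 / 9152
R4 = 29525600 / 9152
R4 = 3226.14 ohm

3226.14 ohm


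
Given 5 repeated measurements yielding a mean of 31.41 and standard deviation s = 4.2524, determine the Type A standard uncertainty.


The standard uncertainty for Type A evaluation is u = s / sqrt(n).
u = 4.2524 / sqrt(5)
u = 4.2524 / 2.2361
u = 1.9017

1.9017


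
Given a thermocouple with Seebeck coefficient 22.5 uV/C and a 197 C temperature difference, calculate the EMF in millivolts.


The thermocouple output V = sensitivity * dT.
V = 22.5 uV/C * 197 C
V = 4432.5 uV
V = 4.433 mV

4.433 mV


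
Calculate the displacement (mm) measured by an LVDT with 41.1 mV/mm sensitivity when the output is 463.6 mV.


Displacement = Vout / sensitivity.
d = 463.6 / 41.1
d = 11.28 mm

11.28 mm


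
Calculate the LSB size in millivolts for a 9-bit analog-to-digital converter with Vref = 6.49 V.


The resolution (LSB) of an ADC is Vref / 2^n.
LSB = 6.49 / 2^9
LSB = 6.49 / 512
LSB = 0.01267578 V = 12.67578125 mV

12.67578125 mV


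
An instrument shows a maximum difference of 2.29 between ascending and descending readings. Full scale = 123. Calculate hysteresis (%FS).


Hysteresis = (max difference / full scale) * 100%.
H = (2.29 / 123) * 100
H = 1.862 %FS

1.862 %FS


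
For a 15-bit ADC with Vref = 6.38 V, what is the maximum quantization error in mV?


The maximum quantization error is +/- LSB/2.
LSB = Vref / 2^n = 6.38 / 32768 = 0.0001947 V
Max error = LSB / 2 = 0.0001947 / 2 = 9.735e-05 V
Max error = 0.0974 mV

0.0974 mV


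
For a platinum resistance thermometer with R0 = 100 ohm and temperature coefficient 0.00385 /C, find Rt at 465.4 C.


The RTD equation: Rt = R0 * (1 + alpha * T).
Rt = 100 * (1 + 0.00385 * 465.4)
Rt = 100 * (1 + 1.79179)
Rt = 100 * 2.79179
Rt = 279.179 ohm

279.179 ohm


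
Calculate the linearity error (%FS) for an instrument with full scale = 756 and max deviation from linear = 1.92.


Linearity error = (max deviation / full scale) * 100%.
Linearity = (1.92 / 756) * 100
Linearity = 0.254 %FS

0.254 %FS


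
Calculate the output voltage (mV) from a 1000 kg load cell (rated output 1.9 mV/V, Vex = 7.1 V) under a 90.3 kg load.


Vout = rated_output * Vex * (load / capacity).
Vout = 1.9 * 7.1 * (90.3 / 1000)
Vout = 1.9 * 7.1 * 0.0903
Vout = 1.218 mV

1.218 mV


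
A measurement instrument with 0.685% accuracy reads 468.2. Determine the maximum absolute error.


Absolute error = (accuracy% / 100) * reading.
Error = (0.685 / 100) * 468.2
Error = 0.00685 * 468.2
Error = 3.2072

3.2072


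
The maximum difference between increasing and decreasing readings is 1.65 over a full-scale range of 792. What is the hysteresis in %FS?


Hysteresis = (max difference / full scale) * 100%.
H = (1.65 / 792) * 100
H = 0.208 %FS

0.208 %FS


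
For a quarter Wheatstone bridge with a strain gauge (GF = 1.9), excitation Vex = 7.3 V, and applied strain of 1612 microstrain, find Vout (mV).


Quarter bridge output: Vout = (GF * epsilon * Vex) / 4.
Vout = (1.9 * 1612e-6 * 7.3) / 4
Vout = 0.02235844 / 4 V
Vout = 0.00558961 V = 5.5896 mV

5.5896 mV


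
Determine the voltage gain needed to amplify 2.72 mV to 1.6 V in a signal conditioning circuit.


Gain = Vout / Vin (converting to same units).
G = 1.6 V / 2.72 mV
G = 1600.0 mV / 2.72 mV
G = 588.24

588.24


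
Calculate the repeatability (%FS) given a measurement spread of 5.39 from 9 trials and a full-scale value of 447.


Repeatability = (spread / full scale) * 100%.
R = (5.39 / 447) * 100
R = 1.206 %FS

1.206 %FS


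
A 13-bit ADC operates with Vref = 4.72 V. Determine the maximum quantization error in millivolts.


The maximum quantization error is +/- LSB/2.
LSB = Vref / 2^n = 4.72 / 8192 = 0.00057617 V
Max error = LSB / 2 = 0.00057617 / 2 = 0.00028809 V
Max error = 0.2881 mV

0.2881 mV


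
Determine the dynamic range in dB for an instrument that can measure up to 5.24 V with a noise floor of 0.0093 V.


Dynamic range = 20 * log10(Vmax / Vnoise).
DR = 20 * log10(5.24 / 0.0093)
DR = 20 * log10(563.44)
DR = 55.02 dB

55.02 dB


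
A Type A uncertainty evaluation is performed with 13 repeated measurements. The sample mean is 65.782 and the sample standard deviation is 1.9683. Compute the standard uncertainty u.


The standard uncertainty for Type A evaluation is u = s / sqrt(n).
u = 1.9683 / sqrt(13)
u = 1.9683 / 3.6056
u = 0.5459

0.5459


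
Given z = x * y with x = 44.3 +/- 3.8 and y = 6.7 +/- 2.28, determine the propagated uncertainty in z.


For a product z = x*y, the relative uncertainty is:
uz/z = sqrt((ux/x)^2 + (uy/y)^2)
Relative uncertainties: ux/x = 3.8/44.3 = 0.085779
uy/y = 2.28/6.7 = 0.340299
z = 44.3 * 6.7 = 296.8
uz = 296.8 * sqrt(0.085779^2 + 0.340299^2) = 104.163

104.163


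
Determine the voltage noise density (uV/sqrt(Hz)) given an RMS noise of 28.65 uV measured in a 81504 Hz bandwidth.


Noise spectral density = Vrms / sqrt(BW).
NSD = 28.65 / sqrt(81504)
NSD = 28.65 / 285.4891
NSD = 0.1004 uV/sqrt(Hz)

0.1004 uV/sqrt(Hz)


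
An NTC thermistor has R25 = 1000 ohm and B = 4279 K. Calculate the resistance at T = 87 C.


NTC thermistor equation: Rt = R25 * exp(B * (1/T - 1/T25)).
T in Kelvin: 360.15 K, T25 = 298.15 K
1/T - 1/T25 = 1/360.15 - 1/298.15 = -0.0005774
B * (1/T - 1/T25) = 4279 * -0.0005774 = -2.4707
Rt = 1000 * exp(-2.4707) = 84.5 ohm

84.5 ohm


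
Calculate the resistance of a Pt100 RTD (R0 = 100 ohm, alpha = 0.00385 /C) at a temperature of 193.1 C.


The RTD equation: Rt = R0 * (1 + alpha * T).
Rt = 100 * (1 + 0.00385 * 193.1)
Rt = 100 * (1 + 0.743435)
Rt = 100 * 1.743435
Rt = 174.343 ohm

174.343 ohm


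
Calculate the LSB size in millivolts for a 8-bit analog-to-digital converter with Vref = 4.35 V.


The resolution (LSB) of an ADC is Vref / 2^n.
LSB = 4.35 / 2^8
LSB = 4.35 / 256
LSB = 0.01699219 V = 16.9921875 mV

16.9921875 mV


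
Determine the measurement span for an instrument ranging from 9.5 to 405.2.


Span = upper range - lower range.
Span = 405.2 - (9.5)
Span = 395.7

395.7


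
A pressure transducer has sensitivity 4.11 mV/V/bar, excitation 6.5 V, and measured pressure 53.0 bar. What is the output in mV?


Output = sensitivity * Vex * P.
Vout = 4.11 * 6.5 * 53.0
Vout = 26.715 * 53.0
Vout = 1415.9 mV

1415.9 mV


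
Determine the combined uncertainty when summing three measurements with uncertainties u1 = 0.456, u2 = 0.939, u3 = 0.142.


For a sum of independent quantities, uc = sqrt(u1^2 + u2^2 + u3^2).
uc = sqrt(0.456^2 + 0.939^2 + 0.142^2)
uc = sqrt(0.207936 + 0.881721 + 0.020164)
uc = 1.0535

1.0535


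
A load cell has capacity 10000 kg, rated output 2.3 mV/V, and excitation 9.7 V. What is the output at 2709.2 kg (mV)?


Vout = rated_output * Vex * (load / capacity).
Vout = 2.3 * 9.7 * (2709.2 / 10000)
Vout = 2.3 * 9.7 * 0.27092
Vout = 6.044 mV

6.044 mV


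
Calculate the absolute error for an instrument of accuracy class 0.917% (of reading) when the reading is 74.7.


Absolute error = (accuracy% / 100) * reading.
Error = (0.917 / 100) * 74.7
Error = 0.00917 * 74.7
Error = 0.685

0.685


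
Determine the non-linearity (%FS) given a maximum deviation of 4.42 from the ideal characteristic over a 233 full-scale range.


Linearity error = (max deviation / full scale) * 100%.
Linearity = (4.42 / 233) * 100
Linearity = 1.897 %FS

1.897 %FS


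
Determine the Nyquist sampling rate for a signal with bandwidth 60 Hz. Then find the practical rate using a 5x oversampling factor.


By Nyquist theorem, fs_min = 2 * fmax.
fs_min = 2 * 60 = 120 Hz
Practical rate = 5 * fs_min = 5 * 120 = 600 Hz

fs_min = 120 Hz, fs_practical = 600 Hz


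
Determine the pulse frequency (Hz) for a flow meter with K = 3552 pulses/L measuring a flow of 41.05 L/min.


Frequency = K * Q / 60 (converting L/min to L/s).
f = 3552 * 41.05 / 60
f = 145809.6 / 60
f = 2430.16 Hz

2430.16 Hz


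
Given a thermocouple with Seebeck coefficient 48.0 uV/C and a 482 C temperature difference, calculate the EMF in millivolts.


The thermocouple output V = sensitivity * dT.
V = 48.0 uV/C * 482 C
V = 23136.0 uV
V = 23.136 mV

23.136 mV


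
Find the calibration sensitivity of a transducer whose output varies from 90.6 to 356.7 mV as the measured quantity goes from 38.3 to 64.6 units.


Sensitivity = (y2 - y1) / (x2 - x1).
S = (356.7 - 90.6) / (64.6 - 38.3)
S = 266.1 / 26.3
S = 10.1179 mV/unit

10.1179 mV/unit


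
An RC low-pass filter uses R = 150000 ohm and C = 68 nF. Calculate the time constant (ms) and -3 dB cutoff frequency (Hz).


Time constant: tau = R * C.
tau = 150000 * 6.80e-08 = 0.0102 s
tau = 10.2 ms
Cutoff frequency: fc = 1 / (2*pi*R*C).
fc = 1 / (2*pi*0.0102) = 15.6 Hz

tau = 10.2 ms, fc = 15.6 Hz


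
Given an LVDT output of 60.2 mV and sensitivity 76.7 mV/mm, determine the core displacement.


Displacement = Vout / sensitivity.
d = 60.2 / 76.7
d = 0.785 mm

0.785 mm


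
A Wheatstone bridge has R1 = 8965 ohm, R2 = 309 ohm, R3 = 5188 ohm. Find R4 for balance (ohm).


At balance: R1*R4 = R2*R3, so R4 = R2*R3/R1.
R4 = 309 * 5188 / 8965
R4 = 1603092 / 8965
R4 = 178.82 ohm

178.82 ohm


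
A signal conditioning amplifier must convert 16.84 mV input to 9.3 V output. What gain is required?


Gain = Vout / Vin (converting to same units).
G = 9.3 V / 16.84 mV
G = 9300.0 mV / 16.84 mV
G = 552.26

552.26


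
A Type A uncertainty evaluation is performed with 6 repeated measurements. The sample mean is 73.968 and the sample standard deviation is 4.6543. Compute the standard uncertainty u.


The standard uncertainty for Type A evaluation is u = s / sqrt(n).
u = 4.6543 / sqrt(6)
u = 4.6543 / 2.4495
u = 1.9001

1.9001


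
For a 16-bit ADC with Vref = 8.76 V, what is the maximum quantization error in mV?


The maximum quantization error is +/- LSB/2.
LSB = Vref / 2^n = 8.76 / 65536 = 0.00013367 V
Max error = LSB / 2 = 0.00013367 / 2 = 6.683e-05 V
Max error = 0.0668 mV

0.0668 mV


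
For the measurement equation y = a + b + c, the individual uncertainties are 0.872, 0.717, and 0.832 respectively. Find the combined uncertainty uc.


For a sum of independent quantities, uc = sqrt(u1^2 + u2^2 + u3^2).
uc = sqrt(0.872^2 + 0.717^2 + 0.832^2)
uc = sqrt(0.760384 + 0.514089 + 0.692224)
uc = 1.4024

1.4024
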